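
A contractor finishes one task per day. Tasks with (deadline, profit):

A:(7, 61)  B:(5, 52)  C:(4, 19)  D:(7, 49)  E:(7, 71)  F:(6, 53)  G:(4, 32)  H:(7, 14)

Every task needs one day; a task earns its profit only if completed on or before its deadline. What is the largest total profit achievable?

Sort by profit descending; place each in the latest free slot ≤ its deadline.
By profit: E(d7,71), A(d7,61), F(d6,53), B(d5,52), D(d7,49), G(d4,32), C(d4,19), H(d7,14)
E→slot 7; A→slot 6; F→slot 5; B→slot 4; D→slot 3; G→slot 2; C→slot 1; H skipped.
Profit = 19 + 32 + 49 + 52 + 53 + 61 + 71 = 337

337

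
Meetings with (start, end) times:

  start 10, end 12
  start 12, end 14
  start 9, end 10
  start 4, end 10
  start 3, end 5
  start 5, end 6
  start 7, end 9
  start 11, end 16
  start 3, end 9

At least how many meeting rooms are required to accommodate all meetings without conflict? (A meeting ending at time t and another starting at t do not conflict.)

Count concurrent intervals with a sweep; the peak is the room count.
starts: [3, 3, 4, 5, 7, 9, 10, 11, 12]
ends:   [5, 6, 9, 9, 10, 10, 12, 14, 16]
s3→1 s3→2 s4→3  — peak 3.

3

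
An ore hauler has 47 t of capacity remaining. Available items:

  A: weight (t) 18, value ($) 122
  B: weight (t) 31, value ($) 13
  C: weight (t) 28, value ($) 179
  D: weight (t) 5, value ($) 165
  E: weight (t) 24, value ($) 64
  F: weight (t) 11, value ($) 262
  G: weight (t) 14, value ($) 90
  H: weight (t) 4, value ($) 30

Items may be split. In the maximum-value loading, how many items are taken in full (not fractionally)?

4

Greedy by value/weight ratio, highest first.
Ratios (sorted): D 33.00, F 23.82, H 7.50, A 6.78, G 6.43, C 6.39, E 2.67, B 0.42
take D (5 @ 165); take F (11 @ 262); take H (4 @ 30); take A (18 @ 122); take 9/14 of G → 57.86. Capacity used 47/47.
4 item(s) taken whole; one partial (take 9/14 of G).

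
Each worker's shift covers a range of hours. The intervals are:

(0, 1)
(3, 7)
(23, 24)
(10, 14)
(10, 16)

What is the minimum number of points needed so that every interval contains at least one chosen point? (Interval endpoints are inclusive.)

Process intervals by earliest right end; each time one isn't hit yet, stab at its right endpoint.
By right end: [0,1]  [3,7]  [10,14]  [10,16]  [23,24]
[0,1] uncovered → point at 1; [3,7] uncovered → point at 7; [10,14] uncovered → point at 14; [23,24] uncovered → point at 24.
Points: 1, 7, 14, 24 (4 total).

4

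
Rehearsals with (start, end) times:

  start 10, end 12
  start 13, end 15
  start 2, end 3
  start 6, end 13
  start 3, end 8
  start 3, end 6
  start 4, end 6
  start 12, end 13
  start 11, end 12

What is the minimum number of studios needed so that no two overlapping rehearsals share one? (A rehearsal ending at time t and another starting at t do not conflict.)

starts: [2, 3, 3, 4, 6, 10, 11, 12, 13]
ends:   [3, 6, 6, 8, 12, 12, 13, 13, 15]
s2→1 e3→0 s3→1 s3→2 s4→3  — peak 3.

3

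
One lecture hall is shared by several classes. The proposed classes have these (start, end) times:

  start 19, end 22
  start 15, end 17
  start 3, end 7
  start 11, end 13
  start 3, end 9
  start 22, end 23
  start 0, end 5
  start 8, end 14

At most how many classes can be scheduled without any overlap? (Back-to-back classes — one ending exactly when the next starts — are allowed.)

Greedy by earliest finish: after sorting by end time, pick each interval compatible with the last pick.
By end time: (0,5), (3,7), (3,9), (11,13), (8,14), (15,17), (19,22), (22,23).
Pick (0,5); next start ≥ 5 → (11,13); next start ≥ 13 → (15,17); next start ≥ 17 → (19,22); next start ≥ 22 → (22,23).
Selected 5 classes.

5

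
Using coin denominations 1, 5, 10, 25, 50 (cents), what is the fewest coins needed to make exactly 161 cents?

5

Use the largest denomination that fits, subtract, and repeat.
161 − 3×50→11 − 1×10→1 − 1×1→0
Total coins = 3 + 1 + 1 = 5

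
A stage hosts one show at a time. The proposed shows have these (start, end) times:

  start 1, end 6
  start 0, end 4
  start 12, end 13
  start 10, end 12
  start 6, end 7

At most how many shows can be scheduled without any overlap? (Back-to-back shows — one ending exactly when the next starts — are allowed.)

4

Order by finish time; keep every interval that doesn't clash with the previous kept one.
Sorted by end: (0,4)  (1,6)  (6,7)  (10,12)  (12,13)
take (0,4); take (6,7); take (10,12); take (12,13).
Selected 4 shows.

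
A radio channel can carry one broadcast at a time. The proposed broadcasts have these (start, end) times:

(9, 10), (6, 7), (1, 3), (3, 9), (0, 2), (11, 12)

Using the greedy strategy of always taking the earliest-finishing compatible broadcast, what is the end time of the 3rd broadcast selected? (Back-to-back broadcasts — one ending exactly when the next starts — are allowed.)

Sorted by end: (0,2)  (1,3)  (6,7)  (3,9)  (9,10)  (11,12)
take (0,2); take (6,7); skip (3,9); take (9,10); take (11,12).
Selected: (0,2) (6,7) (9,10) (11,12)

10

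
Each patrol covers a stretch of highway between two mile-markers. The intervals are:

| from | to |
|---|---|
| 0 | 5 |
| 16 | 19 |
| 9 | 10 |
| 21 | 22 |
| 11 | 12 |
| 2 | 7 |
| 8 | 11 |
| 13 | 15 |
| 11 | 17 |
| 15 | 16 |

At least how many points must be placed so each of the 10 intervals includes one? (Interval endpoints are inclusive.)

6

Sort by right endpoint; whenever an interval is uncovered, place a point at its right end.
By right end: [0,5]  [2,7]  [9,10]  [8,11]  [11,12]  [13,15]  [15,16]  [11,17]  [16,19]  [21,22]
[0,5] uncovered → point at 5; [9,10] uncovered → point at 10; [11,12] uncovered → point at 12; [13,15] uncovered → point at 15; [16,19] uncovered → point at 19; [21,22] uncovered → point at 22.
Points: 5, 10, 12, 15, 19, 22 (6 total).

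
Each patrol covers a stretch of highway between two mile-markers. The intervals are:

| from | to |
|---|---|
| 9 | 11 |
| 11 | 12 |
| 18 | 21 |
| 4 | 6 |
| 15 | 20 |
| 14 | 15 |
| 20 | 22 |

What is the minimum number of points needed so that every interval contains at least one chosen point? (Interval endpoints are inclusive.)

Sort by right endpoint; whenever an interval is uncovered, place a point at its right end.
Sorted: [4,6] [9,11] [11,12] [14,15] [15,20] [18,21] [20,22]
{[4,6]} hit by 6; {[9,11],[11,12]} hit by 11; {[14,15],[15,20]} hit by 15; {[18,21],[20,22]} hit by 21.
Points: 6, 11, 15, 21 (4 total).

4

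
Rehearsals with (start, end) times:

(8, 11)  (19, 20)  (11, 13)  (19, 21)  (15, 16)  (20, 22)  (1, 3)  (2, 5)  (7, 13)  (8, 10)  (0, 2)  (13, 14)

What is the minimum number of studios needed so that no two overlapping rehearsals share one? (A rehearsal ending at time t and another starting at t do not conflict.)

starts: [0, 1, 2, 7, 8, 8, 11, 13, 15, 19, 19, 20]
ends:   [2, 3, 5, 10, 11, 13, 13, 14, 16, 20, 21, 22]
s0→1 s1→2 e2→1 s2→2 e3→1 e5→0 s7→1 s8→2 s8→3  — peak 3.

3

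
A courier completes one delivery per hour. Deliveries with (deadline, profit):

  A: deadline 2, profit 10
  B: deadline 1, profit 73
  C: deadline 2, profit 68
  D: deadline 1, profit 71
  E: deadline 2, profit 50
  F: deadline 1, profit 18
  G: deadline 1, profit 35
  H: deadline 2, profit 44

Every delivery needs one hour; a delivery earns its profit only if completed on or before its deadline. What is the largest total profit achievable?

141

Take jobs in profit order; each goes to the latest open slot no later than its deadline.
Profit order: B=73 D=71 C=68 E=50 H=44 G=35 F=18 A=10
Assign: B→slot 1, D skipped, C→slot 2, E skipped, H skipped, G skipped, F skipped, A skipped.
Slots: [1:B] [2:C]
Profit = 73 + 68 = 141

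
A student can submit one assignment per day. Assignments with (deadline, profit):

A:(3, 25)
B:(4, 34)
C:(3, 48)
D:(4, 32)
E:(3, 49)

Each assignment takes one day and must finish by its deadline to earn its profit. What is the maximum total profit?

Take jobs in profit order; each goes to the latest open slot no later than its deadline.
Profit order: E=49 C=48 B=34 D=32 A=25
Assign: E→slot 3, C→slot 2, B→slot 4, D→slot 1, A skipped.
Slots: [1:D] [2:C] [3:E] [4:B]
Profit = 32 + 48 + 49 + 34 = 163

163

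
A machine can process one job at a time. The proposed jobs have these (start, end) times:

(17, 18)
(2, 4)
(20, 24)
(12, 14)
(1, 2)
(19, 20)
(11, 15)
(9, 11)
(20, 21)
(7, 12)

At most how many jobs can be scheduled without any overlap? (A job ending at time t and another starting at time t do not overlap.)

7

Order by finish time; keep every interval that doesn't clash with the previous kept one.
By end time: (1,2), (2,4), (9,11), (7,12), (12,14), (11,15), (17,18), (19,20), (20,21), (20,24).
Pick (1,2); next start ≥ 2 → (2,4); next start ≥ 4 → (9,11); next start ≥ 11 → (12,14); next start ≥ 14 → (17,18); next start ≥ 18 → (19,20); next start ≥ 20 → (20,21).
Selected 7 jobs.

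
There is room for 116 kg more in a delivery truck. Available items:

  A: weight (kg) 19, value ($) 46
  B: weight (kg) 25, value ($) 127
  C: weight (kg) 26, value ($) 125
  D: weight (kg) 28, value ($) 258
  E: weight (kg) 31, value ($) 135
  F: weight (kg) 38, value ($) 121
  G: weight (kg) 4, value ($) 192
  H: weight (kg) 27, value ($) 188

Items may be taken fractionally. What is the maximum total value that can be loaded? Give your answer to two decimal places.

916.13

Order: G (192/4=48.00) > D (258/28=9.21) > H (188/27=6.96) > B (127/25=5.08) > C (125/26=4.81) > E (135/31=4.35) > F (121/38=3.18) > A (46/19=2.42)
Fill: take G (4 @ 192) → take D (28 @ 258) → take H (27 @ 188) → take B (25 @ 127) → take C (26 @ 125) → take 6/31 of E → 26.13; 116/116 used.
Total value = 916.13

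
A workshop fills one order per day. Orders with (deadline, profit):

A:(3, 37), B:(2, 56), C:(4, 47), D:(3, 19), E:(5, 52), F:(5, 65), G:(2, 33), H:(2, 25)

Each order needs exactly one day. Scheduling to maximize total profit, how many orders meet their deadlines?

5

Take jobs in profit order; each goes to the latest open slot no later than its deadline.
By profit: F(d5,65), B(d2,56), E(d5,52), C(d4,47), A(d3,37), G(d2,33), H(d2,25), D(d3,19)
F→slot 5; B→slot 2; E→slot 4; C→slot 3; A→slot 1; G skipped; H skipped; D skipped.
5 of 8 scheduled.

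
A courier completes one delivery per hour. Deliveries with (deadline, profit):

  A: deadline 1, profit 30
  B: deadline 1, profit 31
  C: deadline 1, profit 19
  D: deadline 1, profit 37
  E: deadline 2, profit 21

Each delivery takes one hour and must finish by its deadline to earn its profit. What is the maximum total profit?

58

Take jobs in profit order; each goes to the latest open slot no later than its deadline.
By profit: D(d1,37), B(d1,31), A(d1,30), E(d2,21), C(d1,19)
D→slot 1; B skipped; A skipped; E→slot 2; C skipped.
Profit = 37 + 21 = 58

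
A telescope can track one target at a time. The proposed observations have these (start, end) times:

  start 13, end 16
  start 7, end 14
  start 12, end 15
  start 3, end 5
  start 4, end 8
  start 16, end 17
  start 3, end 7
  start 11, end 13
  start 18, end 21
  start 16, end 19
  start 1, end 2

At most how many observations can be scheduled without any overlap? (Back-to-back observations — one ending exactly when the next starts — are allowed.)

6

Order by finish time; keep every interval that doesn't clash with the previous kept one.
Sorted by end: (1,2)  (3,5)  (3,7)  (4,8)  (11,13)  (7,14)  (12,15)  (13,16)  (16,17)  (16,19)  (18,21)
take (1,2); take (3,5); skip (4,8); take (11,13); skip (12,15); take (13,16); take (16,17); skip (16,19); take (18,21).
Selected 6 observations.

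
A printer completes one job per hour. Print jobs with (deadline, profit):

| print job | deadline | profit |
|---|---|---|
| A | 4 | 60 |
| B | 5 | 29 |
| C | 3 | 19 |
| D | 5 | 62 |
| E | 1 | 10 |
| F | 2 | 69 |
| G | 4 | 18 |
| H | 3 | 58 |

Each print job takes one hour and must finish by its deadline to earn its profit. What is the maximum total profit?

Take jobs in profit order; each goes to the latest open slot no later than its deadline.
By profit: F(d2,69), D(d5,62), A(d4,60), H(d3,58), B(d5,29), C(d3,19), G(d4,18), E(d1,10)
F→slot 2; D→slot 5; A→slot 4; H→slot 3; B→slot 1; C skipped; G skipped; E skipped.
Profit = 29 + 69 + 58 + 60 + 62 = 278

278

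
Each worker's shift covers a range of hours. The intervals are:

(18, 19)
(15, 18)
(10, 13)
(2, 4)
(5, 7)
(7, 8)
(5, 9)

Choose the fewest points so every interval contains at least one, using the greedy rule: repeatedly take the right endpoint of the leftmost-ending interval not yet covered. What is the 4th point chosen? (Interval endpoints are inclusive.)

18

Sort by right endpoint; whenever an interval is uncovered, place a point at its right end.
Sorted: [2,4] [5,7] [7,8] [5,9] [10,13] [15,18] [18,19]
{[2,4]} hit by 4; {[5,7],[7,8],[5,9]} hit by 7; {[10,13]} hit by 13; {[15,18],[18,19]} hit by 18.
Points: 4, 7, 13, 18 (4 total).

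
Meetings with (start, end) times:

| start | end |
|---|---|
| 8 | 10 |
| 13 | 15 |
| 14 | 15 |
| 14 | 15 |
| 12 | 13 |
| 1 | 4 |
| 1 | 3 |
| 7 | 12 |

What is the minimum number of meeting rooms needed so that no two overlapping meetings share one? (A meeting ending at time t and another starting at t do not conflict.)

3

Events (time:±→running): 1:+→1 1:+→2 3:-→1 4:-→0 7:+→1 8:+→2 10:-→1 12:-→0 12:+→1 13:-→0 13:+→1 14:+→2 14:+→3 … peak 3.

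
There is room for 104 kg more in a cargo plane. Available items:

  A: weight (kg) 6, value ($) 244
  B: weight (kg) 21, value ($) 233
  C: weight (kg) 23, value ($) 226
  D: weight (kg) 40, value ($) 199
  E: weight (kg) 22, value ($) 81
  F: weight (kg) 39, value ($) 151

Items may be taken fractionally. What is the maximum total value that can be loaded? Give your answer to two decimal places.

Greedy by value/weight ratio, highest first.
Order: A (244/6=40.67) > B (233/21=11.10) > C (226/23=9.83) > D (199/40=4.97) > F (151/39=3.87) > E (81/22=3.68)
Fill: take A (6 @ 244) → take B (21 @ 233) → take C (23 @ 226) → take D (40 @ 199) → take 14/39 of F → 54.21; 104/104 used.
Total value = 956.21

956.21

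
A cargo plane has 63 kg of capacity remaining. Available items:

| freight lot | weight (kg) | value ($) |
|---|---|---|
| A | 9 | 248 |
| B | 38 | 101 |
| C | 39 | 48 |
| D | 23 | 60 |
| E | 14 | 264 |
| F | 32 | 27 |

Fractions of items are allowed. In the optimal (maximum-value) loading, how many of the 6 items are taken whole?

3

Sort by value per unit weight and fill in that order.
Ratios (sorted): A 27.56, E 18.86, B 2.66, D 2.61, C 1.23, F 0.84
take A (9 @ 248); take E (14 @ 264); take B (38 @ 101); take 2/23 of D → 5.22. Capacity used 63/63.
3 item(s) taken whole; one partial (take 2/23 of D).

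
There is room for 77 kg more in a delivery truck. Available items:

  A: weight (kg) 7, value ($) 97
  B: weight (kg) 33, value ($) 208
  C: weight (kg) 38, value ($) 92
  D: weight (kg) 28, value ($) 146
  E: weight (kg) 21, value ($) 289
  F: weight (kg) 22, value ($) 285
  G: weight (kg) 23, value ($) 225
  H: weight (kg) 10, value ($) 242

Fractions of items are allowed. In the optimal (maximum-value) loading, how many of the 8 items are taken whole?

4

Sort by value per unit weight and fill in that order.
Ratios (sorted): H 24.20, A 13.86, E 13.76, F 12.95, G 9.78, B 6.30, D 5.21, C 2.42
take H (10 @ 242); take A (7 @ 97); take E (21 @ 289); take F (22 @ 285); take 17/23 of G → 166.30. Capacity used 77/77.
4 item(s) taken whole; one partial (take 17/23 of G).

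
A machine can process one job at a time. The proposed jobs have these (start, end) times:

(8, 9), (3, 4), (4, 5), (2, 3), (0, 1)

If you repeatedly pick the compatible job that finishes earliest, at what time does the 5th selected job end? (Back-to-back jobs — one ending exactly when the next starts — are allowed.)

Order by finish time; keep every interval that doesn't clash with the previous kept one.
Sorted by end: (0,1)  (2,3)  (3,4)  (4,5)  (8,9)
take (0,1); take (2,3); take (3,4); take (4,5); take (8,9).
Selected: (0,1) (2,3) (3,4) (4,5) (8,9)

9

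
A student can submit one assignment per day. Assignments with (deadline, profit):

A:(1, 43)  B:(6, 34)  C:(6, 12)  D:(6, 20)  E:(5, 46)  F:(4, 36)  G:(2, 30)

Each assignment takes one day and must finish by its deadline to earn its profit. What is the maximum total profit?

Sort by profit descending; place each in the latest free slot ≤ its deadline.
By profit: E(d5,46), A(d1,43), F(d4,36), B(d6,34), G(d2,30), D(d6,20), C(d6,12)
E→slot 5; A→slot 1; F→slot 4; B→slot 6; G→slot 2; D→slot 3; C skipped.
Profit = 43 + 30 + 20 + 36 + 46 + 34 = 209

209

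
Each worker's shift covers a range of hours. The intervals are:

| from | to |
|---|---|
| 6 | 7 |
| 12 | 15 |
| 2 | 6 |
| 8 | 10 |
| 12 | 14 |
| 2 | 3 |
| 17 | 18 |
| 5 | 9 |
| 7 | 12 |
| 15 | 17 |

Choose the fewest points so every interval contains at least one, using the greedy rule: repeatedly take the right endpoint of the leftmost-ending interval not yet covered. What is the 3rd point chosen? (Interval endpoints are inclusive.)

Sorted: [2,3] [2,6] [6,7] [5,9] [8,10] [7,12] [12,14] [12,15] [15,17] [17,18]
{[2,3],[2,6]} hit by 3; {[6,7],[5,9]} hit by 7; {[8,10],[7,12]} hit by 10; {[12,14],[12,15]} hit by 14; {[15,17],[17,18]} hit by 17.
Points: 3, 7, 10, 14, 17 (5 total).

10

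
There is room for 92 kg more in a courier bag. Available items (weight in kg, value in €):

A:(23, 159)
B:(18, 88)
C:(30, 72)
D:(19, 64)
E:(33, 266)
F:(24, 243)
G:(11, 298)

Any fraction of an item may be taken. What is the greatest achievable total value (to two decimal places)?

Ratios (sorted): G 27.09, F 10.12, E 8.06, A 6.91, B 4.89, D 3.37, C 2.40
take G (11 @ 298); take F (24 @ 243); take E (33 @ 266); take A (23 @ 159); take 1/18 of B → 4.89. Capacity used 92/92.
Total value = 970.89

970.89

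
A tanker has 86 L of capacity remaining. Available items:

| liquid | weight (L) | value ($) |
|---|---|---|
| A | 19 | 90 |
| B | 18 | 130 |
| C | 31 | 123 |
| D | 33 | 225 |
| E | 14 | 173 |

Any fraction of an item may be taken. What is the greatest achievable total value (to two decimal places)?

625.94

Ratios (sorted): E 12.36, B 7.22, D 6.82, A 4.74, C 3.97
take E (14 @ 173); take B (18 @ 130); take D (33 @ 225); take A (19 @ 90); take 2/31 of C → 7.94. Capacity used 86/86.
Total value = 625.94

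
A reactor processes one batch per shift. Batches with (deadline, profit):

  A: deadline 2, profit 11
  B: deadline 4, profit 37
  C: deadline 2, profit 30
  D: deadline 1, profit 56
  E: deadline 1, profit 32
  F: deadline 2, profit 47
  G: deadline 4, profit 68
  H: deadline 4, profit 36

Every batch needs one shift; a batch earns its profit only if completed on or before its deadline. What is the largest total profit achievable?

208

By profit: G(d4,68), D(d1,56), F(d2,47), B(d4,37), H(d4,36), E(d1,32), C(d2,30), A(d2,11)
G→slot 4; D→slot 1; F→slot 2; B→slot 3; H skipped; E skipped; C skipped; A skipped.
Profit = 56 + 47 + 37 + 68 = 208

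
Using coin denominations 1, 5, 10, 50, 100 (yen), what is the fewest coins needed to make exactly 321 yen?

6

Use the largest denomination that fits, subtract, and repeat.
321 − 3×100→21 − 2×10→1 − 1×1→0
Total coins = 3 + 2 + 1 = 6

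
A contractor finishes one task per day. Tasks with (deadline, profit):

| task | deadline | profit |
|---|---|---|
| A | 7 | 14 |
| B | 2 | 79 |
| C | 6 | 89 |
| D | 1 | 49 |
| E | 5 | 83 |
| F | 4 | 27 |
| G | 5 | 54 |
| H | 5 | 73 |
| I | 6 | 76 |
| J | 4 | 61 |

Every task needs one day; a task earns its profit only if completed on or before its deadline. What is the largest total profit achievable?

Sort by profit descending; place each in the latest free slot ≤ its deadline.
Profit order: C=89 E=83 B=79 I=76 H=73 J=61 G=54 D=49 F=27 A=14
Assign: C→slot 6, E→slot 5, B→slot 2, I→slot 4, H→slot 3, J→slot 1, G skipped, D skipped, F skipped, A→slot 7.
Slots: [1:J] [2:B] [3:H] [4:I] [5:E] [6:C] [7:A]
Profit = 61 + 79 + 73 + 76 + 83 + 89 + 14 = 475

475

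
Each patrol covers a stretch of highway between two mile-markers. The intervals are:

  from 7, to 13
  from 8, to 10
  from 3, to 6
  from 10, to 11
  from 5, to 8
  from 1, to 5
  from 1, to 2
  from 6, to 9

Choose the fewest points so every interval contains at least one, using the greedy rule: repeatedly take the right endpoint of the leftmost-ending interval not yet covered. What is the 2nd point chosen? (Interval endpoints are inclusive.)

6

Sorted: [1,2] [1,5] [3,6] [5,8] [6,9] [8,10] [10,11] [7,13]
{[1,2],[1,5]} hit by 2; {[3,6],[5,8],[6,9]} hit by 6; {[8,10],[10,11],[7,13]} hit by 10.
Points: 2, 6, 10 (3 total).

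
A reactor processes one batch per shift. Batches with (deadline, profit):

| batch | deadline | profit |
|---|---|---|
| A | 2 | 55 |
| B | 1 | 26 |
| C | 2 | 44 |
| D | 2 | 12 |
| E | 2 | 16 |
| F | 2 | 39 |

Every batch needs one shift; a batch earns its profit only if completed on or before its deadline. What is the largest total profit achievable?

Sort by profit descending; place each in the latest free slot ≤ its deadline.
Profit order: A=55 C=44 F=39 B=26 E=16 D=12
Assign: A→slot 2, C→slot 1, F skipped, B skipped, E skipped, D skipped.
Slots: [1:C] [2:A]
Profit = 44 + 55 = 99

99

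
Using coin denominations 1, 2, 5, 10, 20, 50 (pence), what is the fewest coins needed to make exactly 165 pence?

5

165 = 3×50 + 1×10 + 1×5
Total coins = 3 + 1 + 1 = 5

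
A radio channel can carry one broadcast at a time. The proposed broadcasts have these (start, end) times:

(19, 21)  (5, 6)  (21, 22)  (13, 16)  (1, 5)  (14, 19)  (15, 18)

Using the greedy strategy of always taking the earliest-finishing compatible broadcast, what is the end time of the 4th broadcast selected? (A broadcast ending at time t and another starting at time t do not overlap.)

21

By end time: (1,5), (5,6), (13,16), (15,18), (14,19), (19,21), (21,22).
Pick (1,5); next start ≥ 5 → (5,6); next start ≥ 6 → (13,16); next start ≥ 16 → (19,21); next start ≥ 21 → (21,22).
Selected: (1,5) (5,6) (13,16) (19,21) (21,22)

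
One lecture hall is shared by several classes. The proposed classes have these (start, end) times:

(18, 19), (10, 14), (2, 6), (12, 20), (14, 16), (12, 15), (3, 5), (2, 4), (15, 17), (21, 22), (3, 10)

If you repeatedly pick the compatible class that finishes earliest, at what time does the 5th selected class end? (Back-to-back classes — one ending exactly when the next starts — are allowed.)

22

By end time: (2,4), (3,5), (2,6), (3,10), (10,14), (12,15), (14,16), (15,17), (18,19), (12,20), (21,22).
Pick (2,4); next start ≥ 4 → (10,14); next start ≥ 14 → (14,16); next start ≥ 16 → (18,19); next start ≥ 19 → (21,22).
Selected: (2,4) (10,14) (14,16) (18,19) (21,22)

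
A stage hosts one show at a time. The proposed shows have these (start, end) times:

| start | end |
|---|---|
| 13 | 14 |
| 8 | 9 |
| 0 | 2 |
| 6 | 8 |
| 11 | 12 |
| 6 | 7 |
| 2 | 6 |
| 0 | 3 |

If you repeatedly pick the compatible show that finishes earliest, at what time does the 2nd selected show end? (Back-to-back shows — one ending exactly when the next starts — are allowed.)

Greedy by earliest finish: after sorting by end time, pick each interval compatible with the last pick.
Sorted by end: (0,2)  (0,3)  (2,6)  (6,7)  (6,8)  (8,9)  (11,12)  (13,14)
take (0,2); skip (0,3); take (2,6); take (6,7); take (8,9); take (11,12); take (13,14).
Selected: (0,2) (2,6) (6,7) (8,9) (11,12) (13,14)

6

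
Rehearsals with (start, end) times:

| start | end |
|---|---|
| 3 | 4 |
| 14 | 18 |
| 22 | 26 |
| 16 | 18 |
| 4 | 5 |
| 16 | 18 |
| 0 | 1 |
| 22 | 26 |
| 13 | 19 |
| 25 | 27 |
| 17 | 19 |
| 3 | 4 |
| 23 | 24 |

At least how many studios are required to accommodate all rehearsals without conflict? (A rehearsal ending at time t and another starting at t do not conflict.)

The answer is the maximum number of intervals overlapping at any instant.
Events (time:±→running): 0:+→1 1:-→0 3:+→1 3:+→2 4:-→1 4:-→0 4:+→1 5:-→0 13:+→1 14:+→2 16:+→3 16:+→4 17:+→5 … peak 5.

5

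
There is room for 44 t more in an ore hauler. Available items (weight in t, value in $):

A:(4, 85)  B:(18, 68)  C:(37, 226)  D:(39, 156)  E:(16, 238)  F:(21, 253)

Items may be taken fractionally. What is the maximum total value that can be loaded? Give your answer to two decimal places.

594.32

Greedy by value/weight ratio, highest first.
Order: A (85/4=21.25) > E (238/16=14.88) > F (253/21=12.05) > C (226/37=6.11) > D (156/39=4.00) > B (68/18=3.78)
Fill: take A (4 @ 85) → take E (16 @ 238) → take F (21 @ 253) → take 3/37 of C → 18.32; 44/44 used.
Total value = 594.32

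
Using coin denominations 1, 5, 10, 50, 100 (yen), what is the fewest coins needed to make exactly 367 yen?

8

367 − 3×100→67 − 1×50→17 − 1×10→7 − 1×5→2 − 2×1→0
Total coins = 3 + 1 + 1 + 1 + 2 = 8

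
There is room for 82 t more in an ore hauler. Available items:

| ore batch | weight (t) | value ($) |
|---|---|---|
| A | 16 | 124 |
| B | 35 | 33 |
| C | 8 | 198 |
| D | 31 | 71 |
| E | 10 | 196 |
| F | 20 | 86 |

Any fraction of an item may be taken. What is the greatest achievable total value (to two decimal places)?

668.13

Ratios (sorted): C 24.75, E 19.60, A 7.75, F 4.30, D 2.29, B 0.94
take C (8 @ 198); take E (10 @ 196); take A (16 @ 124); take F (20 @ 86); take 28/31 of D → 64.13. Capacity used 82/82.
Total value = 668.13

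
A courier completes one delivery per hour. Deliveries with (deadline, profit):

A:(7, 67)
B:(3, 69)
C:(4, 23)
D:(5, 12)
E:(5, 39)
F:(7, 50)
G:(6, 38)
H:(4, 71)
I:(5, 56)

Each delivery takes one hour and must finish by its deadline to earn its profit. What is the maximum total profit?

390

Sort by profit descending; place each in the latest free slot ≤ its deadline.
Profit order: H=71 B=69 A=67 I=56 F=50 E=39 G=38 C=23 D=12
Assign: H→slot 4, B→slot 3, A→slot 7, I→slot 5, F→slot 6, E→slot 2, G→slot 1, C skipped, D skipped.
Slots: [1:G] [2:E] [3:B] [4:H] [5:I] [6:F] [7:A]
Profit = 38 + 39 + 69 + 71 + 56 + 50 + 67 = 390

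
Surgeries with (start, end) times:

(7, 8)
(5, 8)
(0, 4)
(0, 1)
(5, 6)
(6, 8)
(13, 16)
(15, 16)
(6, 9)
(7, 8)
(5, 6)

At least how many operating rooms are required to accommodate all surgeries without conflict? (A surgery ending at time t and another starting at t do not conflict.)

5

Count concurrent intervals with a sweep; the peak is the room count.
Events (time:±→running): 0:+→1 0:+→2 1:-→1 4:-→0 5:+→1 5:+→2 5:+→3 6:-→2 6:-→1 6:+→2 6:+→3 7:+→4 7:+→5 … peak 5.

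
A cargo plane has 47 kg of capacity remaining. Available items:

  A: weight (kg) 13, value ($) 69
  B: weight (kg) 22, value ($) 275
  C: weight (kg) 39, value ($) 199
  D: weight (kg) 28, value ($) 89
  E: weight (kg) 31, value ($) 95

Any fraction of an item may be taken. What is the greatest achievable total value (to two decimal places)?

405.23

Order: B (275/22=12.50) > A (69/13=5.31) > C (199/39=5.10) > D (89/28=3.18) > E (95/31=3.06)
Fill: take B (22 @ 275) → take A (13 @ 69) → take 12/39 of C → 61.23; 47/47 used.
Total value = 405.23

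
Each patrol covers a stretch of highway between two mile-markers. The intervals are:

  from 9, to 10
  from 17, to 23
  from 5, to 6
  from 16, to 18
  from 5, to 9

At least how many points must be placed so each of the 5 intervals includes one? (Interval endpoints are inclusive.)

Sort by right endpoint; whenever an interval is uncovered, place a point at its right end.
Sorted: [5,6] [5,9] [9,10] [16,18] [17,23]
{[5,6],[5,9]} hit by 6; {[9,10]} hit by 10; {[16,18],[17,23]} hit by 18.
Points: 6, 10, 18 (3 total).

3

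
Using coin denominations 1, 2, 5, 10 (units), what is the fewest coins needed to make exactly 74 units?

Use the largest denomination that fits, subtract, and repeat.
74 = 7×10 + 2×2
Total coins = 7 + 2 = 9

9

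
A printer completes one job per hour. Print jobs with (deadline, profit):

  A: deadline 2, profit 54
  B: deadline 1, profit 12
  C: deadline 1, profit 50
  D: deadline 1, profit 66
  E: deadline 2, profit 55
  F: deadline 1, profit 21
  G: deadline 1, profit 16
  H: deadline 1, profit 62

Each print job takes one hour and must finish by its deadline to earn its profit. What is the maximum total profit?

Sort by profit descending; place each in the latest free slot ≤ its deadline.
By profit: D(d1,66), H(d1,62), E(d2,55), A(d2,54), C(d1,50), F(d1,21), G(d1,16), B(d1,12)
D→slot 1; H skipped; E→slot 2; A skipped; C skipped; F skipped; G skipped; B skipped.
Profit = 66 + 55 = 121

121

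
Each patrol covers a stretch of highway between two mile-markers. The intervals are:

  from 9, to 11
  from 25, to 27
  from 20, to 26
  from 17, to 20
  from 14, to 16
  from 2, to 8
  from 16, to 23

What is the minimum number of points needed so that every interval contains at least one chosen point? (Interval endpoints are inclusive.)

5

Process intervals by earliest right end; each time one isn't hit yet, stab at its right endpoint.
Sorted: [2,8] [9,11] [14,16] [17,20] [16,23] [20,26] [25,27]
{[2,8]} hit by 8; {[9,11]} hit by 11; {[14,16]} hit by 16; {[17,20],[16,23],[20,26]} hit by 20; {[25,27]} hit by 27.
Points: 8, 11, 16, 20, 27 (5 total).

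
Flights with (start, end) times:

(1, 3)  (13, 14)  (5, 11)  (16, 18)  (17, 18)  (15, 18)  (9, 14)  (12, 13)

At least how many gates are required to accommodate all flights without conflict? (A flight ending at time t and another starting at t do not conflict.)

Events (time:±→running): 1:+→1 3:-→0 5:+→1 9:+→2 11:-→1 12:+→2 13:-→1 13:+→2 14:-→1 14:-→0 15:+→1 16:+→2 17:+→3 … peak 3.

3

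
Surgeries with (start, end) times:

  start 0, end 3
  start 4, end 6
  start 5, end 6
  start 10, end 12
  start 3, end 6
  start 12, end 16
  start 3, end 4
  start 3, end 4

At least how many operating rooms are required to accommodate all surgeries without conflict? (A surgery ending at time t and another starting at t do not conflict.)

3

Events (time:±→running): 0:+→1 3:-→0 3:+→1 3:+→2 3:+→3 … peak 3.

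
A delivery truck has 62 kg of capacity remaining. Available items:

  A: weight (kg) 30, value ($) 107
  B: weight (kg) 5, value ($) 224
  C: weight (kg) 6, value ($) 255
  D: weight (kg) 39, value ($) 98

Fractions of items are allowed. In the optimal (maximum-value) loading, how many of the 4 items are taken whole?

3

Order: B (224/5=44.80) > C (255/6=42.50) > A (107/30=3.57) > D (98/39=2.51)
Fill: take B (5 @ 224) → take C (6 @ 255) → take A (30 @ 107) → take 21/39 of D → 52.77; 62/62 used.
3 item(s) taken whole; one partial (take 21/39 of D).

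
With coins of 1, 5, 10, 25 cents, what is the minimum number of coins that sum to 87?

6

87 = 3×25 + 1×10 + 2×1
Total coins = 3 + 1 + 2 = 6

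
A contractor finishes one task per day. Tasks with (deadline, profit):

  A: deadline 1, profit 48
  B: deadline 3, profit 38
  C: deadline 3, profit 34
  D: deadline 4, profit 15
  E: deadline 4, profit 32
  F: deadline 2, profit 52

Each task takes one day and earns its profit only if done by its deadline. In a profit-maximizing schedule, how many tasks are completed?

4

Take jobs in profit order; each goes to the latest open slot no later than its deadline.
By profit: F(d2,52), A(d1,48), B(d3,38), C(d3,34), E(d4,32), D(d4,15)
F→slot 2; A→slot 1; B→slot 3; C skipped; E→slot 4; D skipped.
4 of 6 scheduled.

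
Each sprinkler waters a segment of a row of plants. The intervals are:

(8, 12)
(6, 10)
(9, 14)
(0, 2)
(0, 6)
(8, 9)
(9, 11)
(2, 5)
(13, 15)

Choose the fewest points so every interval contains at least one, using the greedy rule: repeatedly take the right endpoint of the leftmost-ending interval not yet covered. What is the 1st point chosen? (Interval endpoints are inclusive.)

2

Sort by right endpoint; whenever an interval is uncovered, place a point at its right end.
Sorted: [0,2] [2,5] [0,6] [8,9] [6,10] [9,11] [8,12] [9,14] [13,15]
{[0,2],[2,5],[0,6]} hit by 2; {[8,9],[6,10],[9,11],[8,12],[9,14]} hit by 9; {[13,15]} hit by 15.
Points: 2, 9, 15 (3 total).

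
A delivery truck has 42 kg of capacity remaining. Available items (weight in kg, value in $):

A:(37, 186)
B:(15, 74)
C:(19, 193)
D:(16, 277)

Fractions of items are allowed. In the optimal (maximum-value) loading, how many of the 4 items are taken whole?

Ratios (sorted): D 17.31, C 10.16, A 5.03, B 4.93
take D (16 @ 277); take C (19 @ 193); take 7/37 of A → 35.19. Capacity used 42/42.
2 item(s) taken whole; one partial (take 7/37 of A).

2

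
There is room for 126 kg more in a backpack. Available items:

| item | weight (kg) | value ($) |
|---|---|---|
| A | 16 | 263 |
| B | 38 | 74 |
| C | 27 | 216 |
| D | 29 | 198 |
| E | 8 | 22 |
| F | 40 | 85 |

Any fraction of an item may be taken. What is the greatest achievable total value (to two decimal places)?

Greedy by value/weight ratio, highest first.
Order: A (263/16=16.44) > C (216/27=8.00) > D (198/29=6.83) > E (22/8=2.75) > F (85/40=2.12) > B (74/38=1.95)
Fill: take A (16 @ 263) → take C (27 @ 216) → take D (29 @ 198) → take E (8 @ 22) → take F (40 @ 85) → take 6/38 of B → 11.68; 126/126 used.
Total value = 795.68

795.68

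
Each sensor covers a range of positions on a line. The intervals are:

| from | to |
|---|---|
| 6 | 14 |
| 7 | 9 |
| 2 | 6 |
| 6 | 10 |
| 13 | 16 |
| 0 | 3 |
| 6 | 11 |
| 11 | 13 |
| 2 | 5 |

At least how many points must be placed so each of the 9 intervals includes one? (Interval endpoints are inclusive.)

Sort by right endpoint; whenever an interval is uncovered, place a point at its right end.
Sorted: [0,3] [2,5] [2,6] [7,9] [6,10] [6,11] [11,13] [6,14] [13,16]
{[0,3],[2,5],[2,6]} hit by 3; {[7,9],[6,10],[6,11]} hit by 9; {[11,13],[6,14],[13,16]} hit by 13.
Points: 3, 9, 13 (3 total).

3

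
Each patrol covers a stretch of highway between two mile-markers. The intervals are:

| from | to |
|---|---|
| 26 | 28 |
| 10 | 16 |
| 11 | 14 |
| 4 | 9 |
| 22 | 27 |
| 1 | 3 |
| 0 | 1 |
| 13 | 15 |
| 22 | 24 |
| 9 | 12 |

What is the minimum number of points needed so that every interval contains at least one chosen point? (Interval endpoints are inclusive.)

5

Sort by right endpoint; whenever an interval is uncovered, place a point at its right end.
By right end: [0,1]  [1,3]  [4,9]  [9,12]  [11,14]  [13,15]  [10,16]  [22,24]  [22,27]  [26,28]
[0,1] uncovered → point at 1; [4,9] uncovered → point at 9; [11,14] uncovered → point at 14; [22,24] uncovered → point at 24; [26,28] uncovered → point at 28.
Points: 1, 9, 14, 24, 28 (5 total).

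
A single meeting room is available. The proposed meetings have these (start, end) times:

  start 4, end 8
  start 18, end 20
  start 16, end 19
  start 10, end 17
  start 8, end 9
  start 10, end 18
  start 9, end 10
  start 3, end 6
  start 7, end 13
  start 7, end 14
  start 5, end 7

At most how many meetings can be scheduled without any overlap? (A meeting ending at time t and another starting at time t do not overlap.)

Sorted by end: (3,6)  (5,7)  (4,8)  (8,9)  (9,10)  (7,13)  (7,14)  (10,17)  (10,18)  (16,19)  (18,20)
take (3,6); take (8,9); take (9,10); take (10,17); skip (10,18); take (18,20).
Selected 5 meetings.

5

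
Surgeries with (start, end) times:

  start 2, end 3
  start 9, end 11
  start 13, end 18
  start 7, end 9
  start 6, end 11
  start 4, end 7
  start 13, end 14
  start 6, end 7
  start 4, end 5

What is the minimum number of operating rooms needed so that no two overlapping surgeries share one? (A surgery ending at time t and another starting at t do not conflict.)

starts: [2, 4, 4, 6, 6, 7, 9, 13, 13]
ends:   [3, 5, 7, 7, 9, 11, 11, 14, 18]
s2→1 e3→0 s4→1 s4→2 e5→1 s6→2 s6→3  — peak 3.

3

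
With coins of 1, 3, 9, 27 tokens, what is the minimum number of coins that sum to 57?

3

57 − 2×27→3 − 1×3→0
Total coins = 2 + 1 = 3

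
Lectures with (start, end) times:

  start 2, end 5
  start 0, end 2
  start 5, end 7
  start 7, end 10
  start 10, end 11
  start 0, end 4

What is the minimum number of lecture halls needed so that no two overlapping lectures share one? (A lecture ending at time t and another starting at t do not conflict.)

2

Events (time:±→running): 0:+→1 0:+→2 … peak 2.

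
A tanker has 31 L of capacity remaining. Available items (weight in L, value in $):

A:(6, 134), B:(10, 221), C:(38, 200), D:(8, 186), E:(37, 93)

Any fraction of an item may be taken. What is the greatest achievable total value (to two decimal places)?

577.84

Ratios (sorted): D 23.25, A 22.33, B 22.10, C 5.26, E 2.51
take D (8 @ 186); take A (6 @ 134); take B (10 @ 221); take 7/38 of C → 36.84. Capacity used 31/31.
Total value = 577.84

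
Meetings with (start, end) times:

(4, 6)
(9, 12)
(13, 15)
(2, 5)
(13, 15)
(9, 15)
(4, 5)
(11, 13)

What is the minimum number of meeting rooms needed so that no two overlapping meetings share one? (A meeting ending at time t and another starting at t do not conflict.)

3

starts: [2, 4, 4, 9, 9, 11, 13, 13]
ends:   [5, 5, 6, 12, 13, 15, 15, 15]
s2→1 s4→2 s4→3  — peak 3.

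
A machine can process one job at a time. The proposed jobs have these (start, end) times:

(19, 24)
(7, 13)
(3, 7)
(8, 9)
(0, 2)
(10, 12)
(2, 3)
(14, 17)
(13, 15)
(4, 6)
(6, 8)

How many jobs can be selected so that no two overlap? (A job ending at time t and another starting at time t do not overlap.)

8

Sorted by end: (0,2)  (2,3)  (4,6)  (3,7)  (6,8)  (8,9)  (10,12)  (7,13)  (13,15)  (14,17)  (19,24)
take (0,2); take (2,3); take (4,6); skip (3,7); take (6,8); take (8,9); take (10,12); take (13,15); take (19,24).
Selected 8 jobs.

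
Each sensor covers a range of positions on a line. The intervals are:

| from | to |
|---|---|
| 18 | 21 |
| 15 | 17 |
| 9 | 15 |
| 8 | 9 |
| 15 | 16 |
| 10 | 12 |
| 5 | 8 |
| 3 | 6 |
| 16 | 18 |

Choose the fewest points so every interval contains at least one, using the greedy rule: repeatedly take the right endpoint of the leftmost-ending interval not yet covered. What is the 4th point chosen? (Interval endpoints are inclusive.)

16

Sorted: [3,6] [5,8] [8,9] [10,12] [9,15] [15,16] [15,17] [16,18] [18,21]
{[3,6],[5,8]} hit by 6; {[8,9]} hit by 9; {[10,12],[9,15]} hit by 12; {[15,16],[15,17],[16,18]} hit by 16; {[18,21]} hit by 21.
Points: 6, 9, 12, 16, 21 (5 total).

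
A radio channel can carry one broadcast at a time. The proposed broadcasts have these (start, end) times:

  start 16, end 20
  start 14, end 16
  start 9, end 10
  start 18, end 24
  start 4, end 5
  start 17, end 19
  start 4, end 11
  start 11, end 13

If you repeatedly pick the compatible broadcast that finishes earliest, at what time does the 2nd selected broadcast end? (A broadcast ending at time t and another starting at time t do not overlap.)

Sorted by end: (4,5)  (9,10)  (4,11)  (11,13)  (14,16)  (17,19)  (16,20)  (18,24)
take (4,5); take (9,10); take (11,13); take (14,16); take (17,19); skip (18,24).
Selected: (4,5) (9,10) (11,13) (14,16) (17,19)

10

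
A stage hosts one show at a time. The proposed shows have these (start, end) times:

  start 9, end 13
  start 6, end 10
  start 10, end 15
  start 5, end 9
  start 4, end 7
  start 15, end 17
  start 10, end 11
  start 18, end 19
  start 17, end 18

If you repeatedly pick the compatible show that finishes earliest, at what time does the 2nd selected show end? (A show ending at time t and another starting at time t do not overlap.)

Sort by end time and greedily take each interval whose start is ≥ the last chosen end.
By end time: (4,7), (5,9), (6,10), (10,11), (9,13), (10,15), (15,17), (17,18), (18,19).
Pick (4,7); next start ≥ 7 → (10,11); next start ≥ 11 → (15,17); next start ≥ 17 → (17,18); next start ≥ 18 → (18,19).
Selected: (4,7) (10,11) (15,17) (17,18) (18,19)

11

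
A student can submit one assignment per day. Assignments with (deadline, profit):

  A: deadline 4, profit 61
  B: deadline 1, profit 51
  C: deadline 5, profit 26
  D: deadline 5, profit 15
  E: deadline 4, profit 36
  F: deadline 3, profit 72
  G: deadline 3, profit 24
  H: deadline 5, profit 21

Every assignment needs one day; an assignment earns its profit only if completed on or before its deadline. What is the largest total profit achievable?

Sort by profit descending; place each in the latest free slot ≤ its deadline.
By profit: F(d3,72), A(d4,61), B(d1,51), E(d4,36), C(d5,26), G(d3,24), H(d5,21), D(d5,15)
F→slot 3; A→slot 4; B→slot 1; E→slot 2; C→slot 5; G skipped; H skipped; D skipped.
Profit = 51 + 36 + 72 + 61 + 26 = 246

246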